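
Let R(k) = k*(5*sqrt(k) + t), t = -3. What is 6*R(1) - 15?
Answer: -3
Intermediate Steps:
R(k) = k*(-3 + 5*sqrt(k)) (R(k) = k*(5*sqrt(k) - 3) = k*(-3 + 5*sqrt(k)))
6*R(1) - 15 = 6*(-3*1 + 5*1**(3/2)) - 15 = 6*(-3 + 5*1) - 15 = 6*(-3 + 5) - 15 = 6*2 - 15 = 12 - 15 = -3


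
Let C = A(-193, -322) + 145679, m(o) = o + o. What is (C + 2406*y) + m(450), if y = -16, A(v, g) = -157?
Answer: 107926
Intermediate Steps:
m(o) = 2*o
C = 145522 (C = -157 + 145679 = 145522)
(C + 2406*y) + m(450) = (145522 + 2406*(-16)) + 2*450 = (145522 - 38496) + 900 = 107026 + 900 = 107926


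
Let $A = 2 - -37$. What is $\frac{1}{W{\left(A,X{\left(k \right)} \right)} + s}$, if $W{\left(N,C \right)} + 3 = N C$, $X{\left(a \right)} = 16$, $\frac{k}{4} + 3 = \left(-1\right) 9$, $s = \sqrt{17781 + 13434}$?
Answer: $\frac{207}{118142} - \frac{\sqrt{31215}}{354426} \approx 0.0012536$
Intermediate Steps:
$s = \sqrt{31215} \approx 176.68$
$k = -48$ ($k = -12 + 4 \left(\left(-1\right) 9\right) = -12 + 4 \left(-9\right) = -12 - 36 = -48$)
$A = 39$ ($A = 2 + 37 = 39$)
$W{\left(N,C \right)} = -3 + C N$ ($W{\left(N,C \right)} = -3 + N C = -3 + C N$)
$\frac{1}{W{\left(A,X{\left(k \right)} \right)} + s} = \frac{1}{\left(-3 + 16 \cdot 39\right) + \sqrt{31215}} = \frac{1}{\left(-3 + 624\right) + \sqrt{31215}} = \frac{1}{621 + \sqrt{31215}}$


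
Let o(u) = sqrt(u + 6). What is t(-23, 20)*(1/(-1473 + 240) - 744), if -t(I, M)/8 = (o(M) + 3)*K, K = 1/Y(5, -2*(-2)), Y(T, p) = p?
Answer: 1834706/411 + 1834706*sqrt(26)/1233 ≈ 12051.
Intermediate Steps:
o(u) = sqrt(6 + u)
K = 1/4 (K = 1/(-2*(-2)) = 1/4 ≈ 0.25000)
t(I, M) = -6 - 2*sqrt(6 + M) (t(I, M) = -8*(sqrt(6 + M) + 3)/4 = -8*(3 + sqrt(6 + M))/4 = -8*(3/4 + sqrt(6 + M)/4) = -6 - 2*sqrt(6 + M))
t(-23, 20)*(1/(-1473 + 240) - 744) = (-6 - 2*sqrt(6 + 20))*(1/(-1473 + 240) - 744) = (-6 - 2*sqrt(26))*(1/(-1233) - 744) = (-6 - 2*sqrt(26))*(-1/1233 - 744) = (-6 - 2*sqrt(26))*(-917353/1233) = 1834706/411 + 1834706*sqrt(26)/1233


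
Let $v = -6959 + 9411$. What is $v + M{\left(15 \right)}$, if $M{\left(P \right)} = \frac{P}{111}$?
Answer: $\frac{90729}{37} \approx 2452.1$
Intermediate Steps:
$M{\left(P \right)} = \frac{P}{111}$ ($M{\left(P \right)} = P \frac{1}{111} = \frac{P}{111}$)
$v = 2452$
$v + M{\left(15 \right)} = 2452 + \frac{1}{111} \cdot 15 = 2452 + \frac{5}{37} = \frac{90729}{37}$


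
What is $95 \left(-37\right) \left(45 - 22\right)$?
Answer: $-80845$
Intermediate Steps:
$95 \left(-37\right) \left(45 - 22\right) = - 3515 \left(45 - 22\right) = \left(-3515\right) 23 = -80845$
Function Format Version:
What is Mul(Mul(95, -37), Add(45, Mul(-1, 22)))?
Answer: -80845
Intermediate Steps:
Mul(Mul(95, -37), Add(45, Mul(-1, 22))) = Mul(-3515, Add(45, -22)) = Mul(-3515, 23) = -80845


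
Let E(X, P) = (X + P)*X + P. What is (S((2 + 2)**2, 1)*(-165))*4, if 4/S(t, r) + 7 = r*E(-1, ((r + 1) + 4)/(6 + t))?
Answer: 440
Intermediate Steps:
E(X, P) = P + X*(P + X) (E(X, P) = (P + X)*X + P = X*(P + X) + P = P + X*(P + X))
S(t, r) = 4/(-7 + r) (S(t, r) = 4/(-7 + r*(((r + 1) + 4)/(6 + t) + (-1)**2 + (((r + 1) + 4)/(6 + t))*(-1))) = 4/(-7 + r*(((1 + r) + 4)/(6 + t) + 1 + (((1 + r) + 4)/(6 + t))*(-1))) = 4/(-7 + r*((5 + r)/(6 + t) + 1 + ((5 + r)/(6 + t))*(-1))) = 4/(-7 + r*((5 + r)/(6 + t) + 1 - (5 + r)/(6 + t))) = 4/(-7 + r*1) = 4/(-7 + r))
(S((2 + 2)**2, 1)*(-165))*4 = ((4/(-7 + 1))*(-165))*4 = ((4/(-6))*(-165))*4 = ((4*(-1/6))*(-165))*4 = -2/3*(-165)*4 = 110*4 = 440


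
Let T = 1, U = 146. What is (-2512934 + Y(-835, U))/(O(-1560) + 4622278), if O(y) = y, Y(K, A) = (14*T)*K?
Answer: -1262312/2310359 ≈ -0.54637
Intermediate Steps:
Y(K, A) = 14*K (Y(K, A) = (14*1)*K = 14*K)
(-2512934 + Y(-835, U))/(O(-1560) + 4622278) = (-2512934 + 14*(-835))/(-1560 + 4622278) = (-2512934 - 11690)/4620718 = -2524624*1/4620718 = -1262312/2310359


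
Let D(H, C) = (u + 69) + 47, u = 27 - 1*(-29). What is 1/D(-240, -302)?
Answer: 1/172 ≈ 0.0058140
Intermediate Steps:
u = 56 (u = 27 + 29 = 56)
D(H, C) = 172 (D(H, C) = (56 + 69) + 47 = 125 + 47 = 172)
1/D(-240, -302) = 1/172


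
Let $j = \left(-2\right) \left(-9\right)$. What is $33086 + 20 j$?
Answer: $33446$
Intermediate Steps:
$j = 18$
$33086 + 20 j = 33086 + 20 \cdot 18 = 33086 + 360 = 33446$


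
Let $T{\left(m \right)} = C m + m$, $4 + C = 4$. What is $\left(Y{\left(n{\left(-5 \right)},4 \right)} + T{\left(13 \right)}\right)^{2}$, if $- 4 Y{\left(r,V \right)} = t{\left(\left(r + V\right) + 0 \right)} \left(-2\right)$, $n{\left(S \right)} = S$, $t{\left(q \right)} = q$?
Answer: $\frac{625}{4} \approx 156.25$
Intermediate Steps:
$C = 0$ ($C = -4 + 4 = 0$)
$Y{\left(r,V \right)} = \frac{V}{2} + \frac{r}{2}$ ($Y{\left(r,V \right)} = - \frac{\left(\left(r + V\right) + 0\right) \left(-2\right)}{4} = - \frac{\left(\left(V + r\right) + 0\right) \left(-2\right)}{4} = - \frac{\left(V + r\right) \left(-2\right)}{4} = - \frac{- 2 V - 2 r}{4} = \frac{V}{2} + \frac{r}{2}$)
$T{\left(m \right)} = m$ ($T{\left(m \right)} = 0 m + m = 0 + m = m$)
$\left(Y{\left(n{\left(-5 \right)},4 \right)} + T{\left(13 \right)}\right)^{2} = \left(\left(\frac{1}{2} \cdot 4 + \frac{1}{2} \left(-5\right)\right) + 13\right)^{2} = \left(\left(2 - \frac{5}{2}\right) + 13\right)^{2} = \left(- \frac{1}{2} + 13\right)^{2} = \left(\frac{25}{2}\right)^{2} = \frac{625}{4}$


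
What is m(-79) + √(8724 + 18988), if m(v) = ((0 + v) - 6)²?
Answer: 7225 + 8*√433 ≈ 7391.5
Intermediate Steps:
m(v) = (-6 + v)² (m(v) = (v - 6)² = (-6 + v)²)
m(-79) + √(8724 + 18988) = (-6 - 79)² + √(8724 + 18988) = (-85)² + √27712 = 7225 + 8*√433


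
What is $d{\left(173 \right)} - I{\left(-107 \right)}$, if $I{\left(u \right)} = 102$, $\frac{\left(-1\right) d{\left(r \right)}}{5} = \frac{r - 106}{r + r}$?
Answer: $- \frac{35627}{346} \approx -102.97$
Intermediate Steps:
$d{\left(r \right)} = - \frac{5 \left(-106 + r\right)}{2 r}$ ($d{\left(r \right)} = - 5 \frac{r - 106}{r + r} = - 5 \frac{-106 + r}{2 r} = - \frac{5 \left(-106 + r\right)}{2 r}$)
$d{\left(173 \right)} - I{\left(-107 \right)} = \left(- \frac{5}{2} + \frac{265}{173}\right) - 102 = - \frac{335}{346} - 102 = - \frac{35627}{346}$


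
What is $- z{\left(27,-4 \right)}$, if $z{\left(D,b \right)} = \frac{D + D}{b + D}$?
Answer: $- \frac{54}{23} \approx -2.3478$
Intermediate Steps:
$z{\left(D,b \right)} = \frac{2 D}{D + b}$
$- z{\left(27,-4 \right)} = - \frac{2 \cdot 27}{27 - 4} = - \frac{2 \cdot 27}{23} = \left(-1\right) \frac{54}{23} = - \frac{54}{23}$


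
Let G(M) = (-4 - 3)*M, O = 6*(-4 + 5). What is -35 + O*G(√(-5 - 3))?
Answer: -35 - 84*I*√2 ≈ -35.0 - 118.79*I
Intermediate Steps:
O = 6 (O = 6*1 = 6)
G(M) = -7*M
-35 + O*G(√(-5 - 3)) = -35 + 6*(-7*√(-5 - 3)) = -35 + 6*(-14*I*√2) = -35 - 84*I*√2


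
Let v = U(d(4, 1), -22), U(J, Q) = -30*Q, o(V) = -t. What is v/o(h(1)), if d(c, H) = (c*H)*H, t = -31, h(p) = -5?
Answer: 660/31 ≈ 21.290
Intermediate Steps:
d(c, H) = c*H² (d(c, H) = (H*c)*H = c*H²)
o(V) = 31 (o(V) = -1*(-31) = 31)
v = 660 (v = -30*(-22) = 660)
v/o(h(1)) = 660/31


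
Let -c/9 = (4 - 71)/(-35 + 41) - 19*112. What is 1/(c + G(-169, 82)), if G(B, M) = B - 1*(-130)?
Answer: 2/38427 ≈ 5.2047e-5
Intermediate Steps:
c = 38505/2 (c = -9*((4 - 71)/(-35 + 41) - 19*112) = -9*(-67/6 - 2128) = -9*(-12835/6) = 38505/2 ≈ 19253.)
G(B, M) = 130 + B (G(B, M) = B + 130 = 130 + B)
1/(c + G(-169, 82)) = 1/(38505/2 + (130 - 169)) = 1/(38505/2 - 39) = 1/(38427/2) = 2/38427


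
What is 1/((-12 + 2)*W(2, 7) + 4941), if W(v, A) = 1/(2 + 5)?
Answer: 7/34577 ≈ 0.00020245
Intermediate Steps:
W(v, A) = ⅐ (W(v, A) = 1/7 = ⅐)
1/((-12 + 2)*W(2, 7) + 4941) = 1/((-12 + 2)*(⅐) + 4941) = 1/(-10*⅐ + 4941) = 1/(-10/7 + 4941) = 1/(34577/7) = 7/34577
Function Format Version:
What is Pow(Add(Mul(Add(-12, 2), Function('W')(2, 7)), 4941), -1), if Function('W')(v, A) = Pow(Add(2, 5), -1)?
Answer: Rational(7, 34577) ≈ 0.00020245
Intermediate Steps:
Function('W')(v, A) = Rational(1, 7) (Function('W')(v, A) = Pow(7, -1) = Rational(1, 7))
Pow(Add(Mul(Add(-12, 2), Function('W')(2, 7)), 4941), -1) = Pow(Add(Mul(Add(-12, 2), Rational(1, 7)), 4941), -1) = Pow(Add(Mul(-10, Rational(1, 7)), 4941), -1) = Pow(Add(Rational(-10, 7), 4941), -1) = Pow(Rational(34577, 7), -1) = Rational(7, 34577)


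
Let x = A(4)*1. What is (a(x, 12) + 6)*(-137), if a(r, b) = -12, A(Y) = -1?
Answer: 822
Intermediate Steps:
x = -1 (x = -1*1 = -1)
(a(x, 12) + 6)*(-137) = (-12 + 6)*(-137) = -6*(-137) = 822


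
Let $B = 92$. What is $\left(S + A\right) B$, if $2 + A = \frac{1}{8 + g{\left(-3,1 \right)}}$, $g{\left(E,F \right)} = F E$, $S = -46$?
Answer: $- \frac{21988}{5} \approx -4397.6$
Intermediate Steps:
$g{\left(E,F \right)} = E F$
$A = - \frac{9}{5}$ ($A = -2 + \frac{1}{8 - 3} = -2 + \frac{1}{5} = - \frac{9}{5} \approx -1.8$)
$\left(S + A\right) B = \left(-46 - \frac{9}{5}\right) 92 = \left(- \frac{239}{5}\right) 92 = - \frac{21988}{5}$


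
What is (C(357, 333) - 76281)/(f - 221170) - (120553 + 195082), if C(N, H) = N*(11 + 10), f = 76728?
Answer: -22795440943/72221 ≈ -3.1563e+5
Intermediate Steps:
C(N, H) = 21*N (C(N, H) = N*21 = 21*N)
(C(357, 333) - 76281)/(f - 221170) - (120553 + 195082) = (21*357 - 76281)/(76728 - 221170) - (120553 + 195082) = (7497 - 76281)/(-144442) - 1*315635 = -68784*(-1/144442) - 315635 = 34392/72221 - 315635 = -22795440943/72221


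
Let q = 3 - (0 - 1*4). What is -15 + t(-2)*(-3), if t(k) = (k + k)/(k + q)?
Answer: -63/5 ≈ -12.600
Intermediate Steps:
q = 7 (q = 3 - (0 - 4) = 3 - 1*(-4) = 3 + 4 = 7)
t(k) = 2*k/(7 + k) (t(k) = (k + k)/(k + 7) = (2*k)/(7 + k) = 2*k/(7 + k))
-15 + t(-2)*(-3) = -15 + (2*(-2)/(7 - 2))*(-3) = -15 + (2*(-2)/5)*(-3) = -15 + (2*(-2)*(⅕))*(-3) = -15 - ⅘*(-3) = -15 + 12/5 = -63/5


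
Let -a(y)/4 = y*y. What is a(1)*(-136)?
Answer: 544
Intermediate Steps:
a(y) = -4*y**2 (a(y) = -4*y*y = -4*y**2)
a(1)*(-136) = -4*1**2*(-136) = -4*1*(-136) = -4*(-136) = 544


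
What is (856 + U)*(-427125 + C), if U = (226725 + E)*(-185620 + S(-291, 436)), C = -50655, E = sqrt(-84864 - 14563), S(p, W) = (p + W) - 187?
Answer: 20111774565391320 + 88705590360*I*sqrt(99427) ≈ 2.0112e+16 + 2.7971e+13*I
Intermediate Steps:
S(p, W) = -187 + W + p (S(p, W) = (W + p) - 187 = -187 + W + p)
E = I*sqrt(99427) (E = sqrt(-99427) = I*sqrt(99427) ≈ 315.32*I)
U = -42094216950 - 185662*I*sqrt(99427) (U = (226725 + I*sqrt(99427))*(-185620 + (-187 + 436 - 291)) = (226725 + I*sqrt(99427))*(-185620 - 42) = (226725 + I*sqrt(99427))*(-185662) = -42094216950 - 185662*I*sqrt(99427) ≈ -4.2094e+10 - 5.8543e+7*I)
(856 + U)*(-427125 + C) = (856 + (-42094216950 - 185662*I*sqrt(99427)))*(-427125 - 50655) = (-42094216094 - 185662*I*sqrt(99427))*(-477780) = 20111774565391320 + 88705590360*I*sqrt(99427)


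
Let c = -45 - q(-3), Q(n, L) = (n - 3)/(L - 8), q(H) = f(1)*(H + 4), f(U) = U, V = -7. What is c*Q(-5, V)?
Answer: -368/15 ≈ -24.533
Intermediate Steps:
q(H) = 4 + H (q(H) = 1*(H + 4) = 1*(4 + H) = 4 + H)
Q(n, L) = (-3 + n)/(-8 + L)
c = -46 (c = -45 - (4 - 3) = -45 - 1*1 = -45 - 1 = -46)
c*Q(-5, V) = -46*(-3 - 5)/(-8 - 7) = -46*(-8)/(-15) = -(-46)*(-8)/15 = -46*8/15 = -368/15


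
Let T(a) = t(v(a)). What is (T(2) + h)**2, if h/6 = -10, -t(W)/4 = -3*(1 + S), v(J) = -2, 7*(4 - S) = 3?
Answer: 1296/49 ≈ 26.449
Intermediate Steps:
S = 25/7 (S = 4 - 1/7*3 = 4 - 3/7 = 25/7 ≈ 3.5714)
t(W) = 384/7 (t(W) = -(-12)*(1 + 25/7) = -(-12)*32/7 = -4*(-96/7) = 384/7)
h = -60 (h = 6*(-10) = -60)
T(a) = 384/7
(T(2) + h)**2 = (384/7 - 60)**2 = (-36/7)**2 = 1296/49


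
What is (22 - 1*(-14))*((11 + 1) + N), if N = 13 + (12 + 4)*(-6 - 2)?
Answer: -3708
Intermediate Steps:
N = -115 (N = 13 + 16*(-8) = 13 - 128 = -115)
(22 - 1*(-14))*((11 + 1) + N) = (22 - 1*(-14))*((11 + 1) - 115) = (22 + 14)*(12 - 115) = 36*(-103) = -3708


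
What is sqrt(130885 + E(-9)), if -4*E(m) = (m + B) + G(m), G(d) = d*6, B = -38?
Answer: sqrt(523641)/2 ≈ 361.82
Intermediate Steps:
G(d) = 6*d
E(m) = 19/2 - 7*m/4 (E(m) = -((m - 38) + 6*m)/4 = -((-38 + m) + 6*m)/4 = -(-38 + 7*m)/4 = 19/2 - 7*m/4)
sqrt(130885 + E(-9)) = sqrt(130885 + (19/2 - 7/4*(-9))) = sqrt(130885 + (19/2 + 63/4)) = sqrt(130885 + 101/4) = sqrt(523641/4) = sqrt(523641)/2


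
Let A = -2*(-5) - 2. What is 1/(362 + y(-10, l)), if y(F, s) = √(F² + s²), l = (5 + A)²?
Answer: 362/102383 - √28661/102383 ≈ 0.0018822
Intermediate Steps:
A = 8 (A = 10 - 2 = 8)
l = 169 (l = (5 + 8)² = 13² = 169)
1/(362 + y(-10, l)) = 1/(362 + √((-10)² + 169²)) = 1/(362 + √(100 + 28561)) = 1/(362 + √28661)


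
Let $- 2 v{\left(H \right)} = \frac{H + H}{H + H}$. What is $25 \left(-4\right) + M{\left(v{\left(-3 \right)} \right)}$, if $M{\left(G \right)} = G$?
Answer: $- \frac{201}{2} \approx -100.5$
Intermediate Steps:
$v{\left(H \right)} = - \frac{1}{2}$ ($v{\left(H \right)} = - \frac{\left(H + H\right) \frac{1}{H + H}}{2} = - \frac{2 H \frac{1}{2 H}}{2} = \left(- \frac{1}{2}\right) 1 = - \frac{1}{2}$)
$25 \left(-4\right) + M{\left(v{\left(-3 \right)} \right)} = 25 \left(-4\right) - \frac{1}{2} = -100 - \frac{1}{2} = - \frac{201}{2}$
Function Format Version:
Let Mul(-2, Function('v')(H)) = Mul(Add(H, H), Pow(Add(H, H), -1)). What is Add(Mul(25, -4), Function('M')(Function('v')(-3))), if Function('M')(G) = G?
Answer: Rational(-201, 2) ≈ -100.50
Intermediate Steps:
Function('v')(H) = Rational(-1, 2) (Function('v')(H) = Mul(Rational(-1, 2), Mul(Add(H, H), Pow(Add(H, H), -1))) = Mul(Rational(-1, 2), Mul(Mul(2, H), Pow(Mul(2, H), -1))) = Mul(Rational(-1, 2), Mul(Mul(2, H), Mul(Rational(1, 2), Pow(H, -1)))) = Mul(Rational(-1, 2), 1) = Rational(-1, 2))
Add(Mul(25, -4), Function('M')(Function('v')(-3))) = Add(Mul(25, -4), Rational(-1, 2)) = Add(-100, Rational(-1, 2)) = Rational(-201, 2)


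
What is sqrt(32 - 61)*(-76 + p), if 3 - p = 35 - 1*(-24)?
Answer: -132*I*sqrt(29) ≈ -710.84*I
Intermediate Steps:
p = -56 (p = 3 - (35 - 1*(-24)) = 3 - (35 + 24) = 3 - 1*59 = 3 - 59 = -56)
sqrt(32 - 61)*(-76 + p) = sqrt(32 - 61)*(-76 - 56) = sqrt(-29)*(-132) = (I*sqrt(29))*(-132) = -132*I*sqrt(29)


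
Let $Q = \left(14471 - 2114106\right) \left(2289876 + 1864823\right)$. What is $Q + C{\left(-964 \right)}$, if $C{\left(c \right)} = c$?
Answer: $-8723351435829$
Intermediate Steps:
$Q = -8723351434865$ ($Q = \left(-2099635\right) 4154699 = -8723351434865$)
$Q + C{\left(-964 \right)} = -8723351434865 - 964 = -8723351435829$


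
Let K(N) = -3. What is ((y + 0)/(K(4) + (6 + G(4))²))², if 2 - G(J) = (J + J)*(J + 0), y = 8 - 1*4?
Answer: 16/328329 ≈ 4.8732e-5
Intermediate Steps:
y = 4 (y = 8 - 4 = 4)
G(J) = 2 - 2*J² (G(J) = 2 - (J + J)*(J + 0) = 2 - 2*J*J = 2 - 2*J²)
((y + 0)/(K(4) + (6 + G(4))²))² = ((4 + 0)/(-3 + (6 + (2 - 2*4²))²))² = (4/(-3 + (6 + (2 - 2*16))²))² = (4/(-3 + (6 + (2 - 32))²))² = (4/(-3 + (6 - 30)²))² = (4/(-3 + (-24)²))² = (4/(-3 + 576))² = (4/573)² = 16/328329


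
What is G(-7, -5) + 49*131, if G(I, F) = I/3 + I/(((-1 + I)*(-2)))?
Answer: 307979/48 ≈ 6416.2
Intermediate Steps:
G(I, F) = I/3 + I/(2 - 2*I) (G(I, F) = I*(⅓) + I/(2 - 2*I) = I/3 + I/(2 - 2*I))
G(-7, -5) + 49*131 = (⅙)*(-7)*(-5 + 2*(-7))/(-1 - 7) + 49*131 = (⅙)*(-7)*(-5 - 14)/(-8) + 6419 = (⅙)*(-7)*(-⅛)*(-19) + 6419 = -133/48 + 6419 = 307979/48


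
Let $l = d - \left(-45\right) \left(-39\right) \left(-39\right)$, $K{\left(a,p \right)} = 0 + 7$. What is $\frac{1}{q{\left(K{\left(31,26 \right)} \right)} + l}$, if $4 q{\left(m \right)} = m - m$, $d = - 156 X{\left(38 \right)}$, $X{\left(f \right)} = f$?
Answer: $\frac{1}{62517} \approx 1.5996 \cdot 10^{-5}$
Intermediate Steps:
$K{\left(a,p \right)} = 7$
$d = -5928$ ($d = \left(-156\right) 38 = -5928$)
$q{\left(m \right)} = 0$ ($q{\left(m \right)} = \frac{m - m}{4} = \frac{1}{4} \cdot 0 = 0$)
$l = 62517$ ($l = -5928 - \left(-45\right) \left(-39\right) \left(-39\right) = -5928 - 1755 \left(-39\right) = -5928 - -68445 = -5928 + 68445 = 62517$)
$\frac{1}{q{\left(K{\left(31,26 \right)} \right)} + l} = \frac{1}{0 + 62517} = \frac{1}{62517}$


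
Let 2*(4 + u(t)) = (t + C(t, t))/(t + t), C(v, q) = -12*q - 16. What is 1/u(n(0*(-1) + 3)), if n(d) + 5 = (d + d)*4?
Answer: -76/529 ≈ -0.14367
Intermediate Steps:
C(v, q) = -16 - 12*q
n(d) = -5 + 8*d (n(d) = -5 + (d + d)*4 = -5 + (2*d)*4 = -5 + 8*d)
u(t) = -4 + (-16 - 11*t)/(4*t) (u(t) = -4 + ((t + (-16 - 12*t))/(t + t))/2 = -4 + ((-16 - 11*t)/((2*t)))/2 = -4 + ((-16 - 11*t)*(1/(2*t)))/2 = -4 + ((-16 - 11*t)/(2*t))/2 = -4 + (-16 - 11*t)/(4*t))
1/u(n(0*(-1) + 3)) = 1/(-27/4 - 4/(-5 + 8*(0*(-1) + 3))) = 1/(-27/4 - 4/(-5 + 8*(0 + 3))) = 1/(-27/4 - 4/(-5 + 8*3)) = 1/(-27/4 - 4/(-5 + 24)) = 1/(-27/4 - 4/19) = 1/(-529/76) = -76/529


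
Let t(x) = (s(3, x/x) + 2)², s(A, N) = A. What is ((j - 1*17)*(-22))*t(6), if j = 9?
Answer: 4400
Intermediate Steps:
t(x) = 25 (t(x) = (3 + 2)² = 5² = 25)
((j - 1*17)*(-22))*t(6) = ((9 - 1*17)*(-22))*25 = ((9 - 17)*(-22))*25 = -8*(-22)*25 = 176*25 = 4400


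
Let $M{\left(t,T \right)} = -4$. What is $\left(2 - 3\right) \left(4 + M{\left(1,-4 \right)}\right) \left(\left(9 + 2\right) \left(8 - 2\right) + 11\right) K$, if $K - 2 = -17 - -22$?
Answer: $0$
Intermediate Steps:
$K = 7$ ($K = 2 - -5 = 2 + \left(-17 + 22\right) = 2 + 5 = 7$)
$\left(2 - 3\right) \left(4 + M{\left(1,-4 \right)}\right) \left(\left(9 + 2\right) \left(8 - 2\right) + 11\right) K = \left(2 - 3\right) \left(4 - 4\right) \left(\left(9 + 2\right) \left(8 - 2\right) + 11\right) 7 = - 0 \left(11 \cdot 6 + 11\right) 7 = - 0 \left(66 + 11\right) 7 = - 0 \cdot 77 \cdot 7 = \left(-1\right) 0 \cdot 7 = 0 \cdot 7 = 0$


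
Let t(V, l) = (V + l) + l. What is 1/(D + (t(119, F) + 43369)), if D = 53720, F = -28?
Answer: 1/97152 ≈ 1.0293e-5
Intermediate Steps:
t(V, l) = V + 2*l
1/(D + (t(119, F) + 43369)) = 1/(53720 + ((119 + 2*(-28)) + 43369)) = 1/(53720 + ((119 - 56) + 43369)) = 1/(53720 + (63 + 43369)) = 1/(53720 + 43432) = 1/97152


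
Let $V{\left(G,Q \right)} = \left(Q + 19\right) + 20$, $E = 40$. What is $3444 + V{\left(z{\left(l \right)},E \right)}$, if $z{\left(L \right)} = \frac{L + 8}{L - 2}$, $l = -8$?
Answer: $3523$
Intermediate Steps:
$z{\left(L \right)} = \frac{8 + L}{-2 + L}$
$V{\left(G,Q \right)} = 39 + Q$ ($V{\left(G,Q \right)} = \left(19 + Q\right) + 20 = 39 + Q$)
$3444 + V{\left(z{\left(l \right)},E \right)} = 3444 + \left(39 + 40\right) = 3444 + 79 = 3523$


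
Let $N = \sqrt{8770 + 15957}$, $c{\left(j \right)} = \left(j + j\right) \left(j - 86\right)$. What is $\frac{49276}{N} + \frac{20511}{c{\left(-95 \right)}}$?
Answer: $\frac{20511}{34390} + \frac{49276 \sqrt{24727}}{24727} \approx 313.96$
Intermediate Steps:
$c{\left(j \right)} = 2 j \left(-86 + j\right)$
$N = \sqrt{24727} \approx 157.25$
$\frac{49276}{N} + \frac{20511}{c{\left(-95 \right)}} = \frac{49276}{\sqrt{24727}} + \frac{20511}{2 \left(-95\right) \left(-86 - 95\right)} = 49276 \frac{\sqrt{24727}}{24727} + \frac{20511}{2 \left(-95\right) \left(-181\right)} = \frac{49276 \sqrt{24727}}{24727} + \frac{20511}{34390} = \frac{20511}{34390} + \frac{49276 \sqrt{24727}}{24727}$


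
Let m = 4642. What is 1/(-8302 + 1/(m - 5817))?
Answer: -1175/9754851 ≈ -0.00012045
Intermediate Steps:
1/(-8302 + 1/(m - 5817)) = 1/(-8302 + 1/(4642 - 5817)) = 1/(-8302 + 1/(-1175)) = 1/(-8302 - 1/1175) = 1/(-9754851/1175) = -1175/9754851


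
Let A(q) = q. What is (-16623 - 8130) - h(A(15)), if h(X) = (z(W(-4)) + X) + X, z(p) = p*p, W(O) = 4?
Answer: -24799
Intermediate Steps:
z(p) = p²
h(X) = 16 + 2*X (h(X) = (4² + X) + X = (16 + X) + X = 16 + 2*X)
(-16623 - 8130) - h(A(15)) = (-16623 - 8130) - (16 + 2*15) = -24753 - (16 + 30) = -24753 - 1*46 = -24753 - 46 = -24799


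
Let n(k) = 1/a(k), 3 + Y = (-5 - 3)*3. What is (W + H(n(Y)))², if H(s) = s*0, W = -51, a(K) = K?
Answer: 2601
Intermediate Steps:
Y = -27 (Y = -3 + (-5 - 3)*3 = -3 - 8*3 = -3 - 24 = -27)
n(k) = 1/k
H(s) = 0
(W + H(n(Y)))² = (-51 + 0)² = (-51)² = 2601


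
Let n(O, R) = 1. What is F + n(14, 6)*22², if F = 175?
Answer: 659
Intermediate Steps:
F + n(14, 6)*22² = 175 + 1*22² = 175 + 1*484 = 175 + 484 = 659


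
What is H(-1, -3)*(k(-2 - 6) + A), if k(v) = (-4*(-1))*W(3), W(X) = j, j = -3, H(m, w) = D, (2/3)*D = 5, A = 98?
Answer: 645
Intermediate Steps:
D = 15/2 (D = (3/2)*5 = 15/2 ≈ 7.5000)
H(m, w) = 15/2
W(X) = -3
k(v) = -12 (k(v) = -4*(-1)*(-3) = 4*(-3) = -12)
H(-1, -3)*(k(-2 - 6) + A) = 15*(-12 + 98)/2 = (15/2)*86 = 645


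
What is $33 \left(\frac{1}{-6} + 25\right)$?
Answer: $\frac{1639}{2} \approx 819.5$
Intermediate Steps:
$33 \left(\frac{1}{-6} + 25\right) = 33 \left(- \frac{1}{6} + 25\right) = 33 \cdot \frac{149}{6} = \frac{1639}{2}$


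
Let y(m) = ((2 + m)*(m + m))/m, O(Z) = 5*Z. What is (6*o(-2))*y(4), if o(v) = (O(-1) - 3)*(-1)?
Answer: 576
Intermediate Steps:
y(m) = 4 + 2*m (y(m) = ((2 + m)*(2*m))/m = (2*m*(2 + m))/m = 4 + 2*m)
o(v) = 8 (o(v) = (5*(-1) - 3)*(-1) = (-5 - 3)*(-1) = -8*(-1) = 8)
(6*o(-2))*y(4) = (6*8)*(4 + 2*4) = 48*(4 + 8) = 48*12 = 576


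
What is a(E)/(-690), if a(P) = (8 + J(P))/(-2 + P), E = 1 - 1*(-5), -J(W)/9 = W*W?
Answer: 79/690 ≈ 0.11449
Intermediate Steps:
J(W) = -9*W**2 (J(W) = -9*W*W = -9*W**2)
E = 6 (E = 1 + 5 = 6)
a(P) = (8 - 9*P**2)/(-2 + P)
a(E)/(-690) = ((8 - 9*6**2)/(-2 + 6))/(-690) = ((8 - 9*36)/4)*(-1/690) = ((8 - 324)/4)*(-1/690) = ((1/4)*(-316))*(-1/690) = -79*(-1/690) = 79/690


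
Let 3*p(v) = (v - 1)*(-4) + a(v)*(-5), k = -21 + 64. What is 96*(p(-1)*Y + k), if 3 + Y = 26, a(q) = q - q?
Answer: 10016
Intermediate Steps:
a(q) = 0
Y = 23 (Y = -3 + 26 = 23)
k = 43
p(v) = 4/3 - 4*v/3 (p(v) = ((v - 1)*(-4) + 0*(-5))/3 = ((-1 + v)*(-4) + 0)/3 = ((4 - 4*v) + 0)/3 = (4 - 4*v)/3 = 4/3 - 4*v/3)
96*(p(-1)*Y + k) = 96*((4/3 - 4/3*(-1))*23 + 43) = 96*((4/3 + 4/3)*23 + 43) = 96*((8/3)*23 + 43) = 96*(184/3 + 43) = 96*(313/3) = 10016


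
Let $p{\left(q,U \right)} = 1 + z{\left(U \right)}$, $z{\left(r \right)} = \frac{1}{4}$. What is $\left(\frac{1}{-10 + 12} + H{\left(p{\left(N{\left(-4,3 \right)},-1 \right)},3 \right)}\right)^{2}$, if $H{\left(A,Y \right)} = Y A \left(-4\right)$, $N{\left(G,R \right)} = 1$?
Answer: $\frac{841}{4} \approx 210.25$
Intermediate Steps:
$z{\left(r \right)} = \frac{1}{4}$
$p{\left(q,U \right)} = \frac{5}{4}$ ($p{\left(q,U \right)} = 1 + \frac{1}{4} = \frac{5}{4}$)
$H{\left(A,Y \right)} = - 4 A Y$ ($H{\left(A,Y \right)} = A Y \left(-4\right) = - 4 A Y$)
$\left(\frac{1}{-10 + 12} + H{\left(p{\left(N{\left(-4,3 \right)},-1 \right)},3 \right)}\right)^{2} = \left(\frac{1}{-10 + 12} - 5 \cdot 3\right)^{2} = \left(\frac{1}{2} - 15\right)^{2} = \left(- \frac{29}{2}\right)^{2} = \frac{841}{4}$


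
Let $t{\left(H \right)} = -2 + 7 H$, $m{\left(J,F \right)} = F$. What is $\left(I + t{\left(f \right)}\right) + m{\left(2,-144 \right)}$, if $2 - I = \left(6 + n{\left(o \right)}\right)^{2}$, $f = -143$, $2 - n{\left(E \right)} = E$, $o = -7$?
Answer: $-1370$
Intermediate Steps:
$n{\left(E \right)} = 2 - E$
$I = -223$ ($I = 2 - \left(6 + \left(2 - -7\right)\right)^{2} = 2 - \left(6 + \left(2 + 7\right)\right)^{2} = 2 - \left(6 + 9\right)^{2} = 2 - 15^{2} = 2 - 225 = -223$)
$\left(I + t{\left(f \right)}\right) + m{\left(2,-144 \right)} = \left(-223 + \left(-2 + 7 \left(-143\right)\right)\right) - 144 = \left(-223 - 1003\right) - 144 = -1226 - 144 = -1370$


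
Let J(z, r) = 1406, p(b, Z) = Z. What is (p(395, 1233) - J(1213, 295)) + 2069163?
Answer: 2068990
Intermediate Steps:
(p(395, 1233) - J(1213, 295)) + 2069163 = (1233 - 1*1406) + 2069163 = (1233 - 1406) + 2069163 = -173 + 2069163 = 2068990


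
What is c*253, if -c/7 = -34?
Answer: 60214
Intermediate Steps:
c = 238 (c = -7*(-34) = 238)
c*253 = 238*253 = 60214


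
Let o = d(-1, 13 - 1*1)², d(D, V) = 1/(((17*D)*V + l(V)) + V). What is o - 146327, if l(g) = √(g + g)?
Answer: -8274704052263/56549400 + 4*√6/7068675 ≈ -1.4633e+5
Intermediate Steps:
l(g) = √2*√g (l(g) = √(2*g) = √2*√g)
d(D, V) = 1/(V + √2*√V + 17*D*V) (d(D, V) = 1/(((17*D)*V + √2*√V) + V) = 1/((17*D*V + √2*√V) + V) = 1/((√2*√V + 17*D*V) + V) = 1/(V + √2*√V + 17*D*V))
o = (-192 + 2*√6)⁻² (o = (1/((13 - 1*1) + √2*√(13 - 1*1) + 17*(-1)*(13 - 1*1)))² = (1/((13 - 1) + √2*√(13 - 1) + 17*(-1)*(13 - 1)))² = (1/(12 + √2*√12 + 17*(-1)*12))² = (1/(12 + √2*(2*√3) - 204))² = (1/(12 + 2*√6 - 204))² = (1/(-192 + 2*√6))² = (-192 + 2*√6)⁻² ≈ 2.8566e-5)
o - 146327 = 1/(4*(96 - √6)²) - 146327 = -146327 + 1/(4*(96 - √6)²)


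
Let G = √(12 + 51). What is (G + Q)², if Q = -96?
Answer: 9279 - 576*√7 ≈ 7755.0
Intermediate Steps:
G = 3*√7 (G = √63 = 3*√7 ≈ 7.9373)
(G + Q)² = (3*√7 - 96)² = (-96 + 3*√7)²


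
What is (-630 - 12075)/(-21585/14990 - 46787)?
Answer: 38089590/140271743 ≈ 0.27154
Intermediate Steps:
(-630 - 12075)/(-21585/14990 - 46787) = -12705/(-21585*1/14990 - 46787) = -12705/(-4317/2998 - 46787) = -12705/(-140271743/2998) = -12705*(-2998/140271743) = 38089590/140271743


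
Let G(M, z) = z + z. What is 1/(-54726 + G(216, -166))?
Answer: -1/55058 ≈ -1.8163e-5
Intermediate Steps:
G(M, z) = 2*z
1/(-54726 + G(216, -166)) = 1/(-54726 + 2*(-166)) = 1/(-54726 - 332) = 1/(-55058) = -1/55058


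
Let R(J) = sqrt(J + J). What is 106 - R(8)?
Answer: 102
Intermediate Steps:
R(J) = sqrt(2)*sqrt(J) (R(J) = sqrt(2*J) = sqrt(2)*sqrt(J))
106 - R(8) = 106 - sqrt(2)*sqrt(8) = 106 - sqrt(2)*2*sqrt(2) = 106 - 1*4 = 106 - 4 = 102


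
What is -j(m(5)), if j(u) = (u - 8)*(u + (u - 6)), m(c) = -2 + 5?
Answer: 0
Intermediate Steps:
m(c) = 3
j(u) = (-8 + u)*(-6 + 2*u) (j(u) = (-8 + u)*(u + (-6 + u)) = (-8 + u)*(-6 + 2*u))
-j(m(5)) = -(48 - 22*3 + 2*3²) = -(48 - 66 + 2*9) = -(48 - 66 + 18) = -1*0 = 0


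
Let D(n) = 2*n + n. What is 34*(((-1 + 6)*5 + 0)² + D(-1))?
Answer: 21148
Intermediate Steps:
D(n) = 3*n
34*(((-1 + 6)*5 + 0)² + D(-1)) = 34*(((-1 + 6)*5 + 0)² + 3*(-1)) = 34*((5*5 + 0)² - 3) = 34*((25 + 0)² - 3) = 34*(25² - 3) = 34*(625 - 3) = 34*622 = 21148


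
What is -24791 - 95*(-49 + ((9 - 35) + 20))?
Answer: -19566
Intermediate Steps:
-24791 - 95*(-49 + ((9 - 35) + 20)) = -24791 - 95*(-49 + (-26 + 20)) = -24791 - 95*(-49 - 6) = -24791 - 95*(-55) = -24791 + 5225 = -19566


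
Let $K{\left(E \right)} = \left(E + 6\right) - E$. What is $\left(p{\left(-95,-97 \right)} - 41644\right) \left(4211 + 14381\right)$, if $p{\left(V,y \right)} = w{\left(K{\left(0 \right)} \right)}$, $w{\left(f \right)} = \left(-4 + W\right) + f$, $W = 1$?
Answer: $-774189472$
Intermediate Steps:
$K{\left(E \right)} = 6$ ($K{\left(E \right)} = \left(6 + E\right) - E = 6$)
$w{\left(f \right)} = -3 + f$ ($w{\left(f \right)} = \left(-4 + 1\right) + f = -3 + f$)
$p{\left(V,y \right)} = 3$ ($p{\left(V,y \right)} = -3 + 6 = 3$)
$\left(p{\left(-95,-97 \right)} - 41644\right) \left(4211 + 14381\right) = \left(3 - 41644\right) \left(4211 + 14381\right) = \left(-41641\right) 18592 = -774189472$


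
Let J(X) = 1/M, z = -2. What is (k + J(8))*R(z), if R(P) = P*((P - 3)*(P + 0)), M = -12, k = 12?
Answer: -715/3 ≈ -238.33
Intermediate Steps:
J(X) = -1/12 (J(X) = 1/(-12) = -1/12)
R(P) = P²*(-3 + P) (R(P) = P*((-3 + P)*P) = P*(P*(-3 + P)) = P²*(-3 + P))
(k + J(8))*R(z) = (12 - 1/12)*((-2)²*(-3 - 2)) = 143*(4*(-5))/12 = (143/12)*(-20) = -715/3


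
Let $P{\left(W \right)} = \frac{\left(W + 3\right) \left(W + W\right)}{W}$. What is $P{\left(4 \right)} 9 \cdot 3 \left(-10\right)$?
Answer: $-3780$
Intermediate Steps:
$P{\left(W \right)} = 6 + 2 W$ ($P{\left(W \right)} = \frac{\left(3 + W\right) 2 W}{W} = \frac{2 W \left(3 + W\right)}{W} = 6 + 2 W$)
$P{\left(4 \right)} 9 \cdot 3 \left(-10\right) = \left(6 + 2 \cdot 4\right) 9 \cdot 3 \left(-10\right) = \left(6 + 8\right) 27 \left(-10\right) = 14 \cdot 27 \left(-10\right) = 378 \left(-10\right) = -3780$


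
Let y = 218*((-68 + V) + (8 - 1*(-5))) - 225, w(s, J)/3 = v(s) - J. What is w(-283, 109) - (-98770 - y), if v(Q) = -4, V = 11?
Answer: 88614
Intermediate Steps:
w(s, J) = -12 - 3*J (w(s, J) = 3*(-4 - J) = -12 - 3*J)
y = -9817 (y = 218*((-68 + 11) + (8 - 1*(-5))) - 225 = 218*(-57 + (8 + 5)) - 225 = 218*(-57 + 13) - 225 = 218*(-44) - 225 = -9592 - 225 = -9817)
w(-283, 109) - (-98770 - y) = (-12 - 3*109) - (-98770 - 1*(-9817)) = (-12 - 327) - (-98770 + 9817) = -339 - 1*(-88953) = -339 + 88953 = 88614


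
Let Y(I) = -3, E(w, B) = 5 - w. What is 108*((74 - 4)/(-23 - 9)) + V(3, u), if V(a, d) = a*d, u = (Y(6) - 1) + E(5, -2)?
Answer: -993/4 ≈ -248.25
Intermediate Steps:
u = -4 (u = (-3 - 1) + (5 - 1*5) = -4 + (5 - 5) = -4 + 0 = -4)
108*((74 - 4)/(-23 - 9)) + V(3, u) = 108*((74 - 4)/(-23 - 9)) + 3*(-4) = 108*(70/(-32)) - 12 = 108*(70*(-1/32)) - 12 = 108*(-35/16) - 12 = -945/4 - 12 = -993/4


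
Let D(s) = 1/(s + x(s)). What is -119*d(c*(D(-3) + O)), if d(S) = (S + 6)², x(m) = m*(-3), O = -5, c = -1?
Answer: -502775/36 ≈ -13966.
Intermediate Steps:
x(m) = -3*m
D(s) = -1/(2*s) (D(s) = 1/(s - 3*s) = 1/(-2*s) = -1/(2*s))
d(S) = (6 + S)²
-119*d(c*(D(-3) + O)) = -119*(6 - (-½/(-3) - 5))² = -119*(6 - (-½*(-⅓) - 5))² = -119*(6 - (⅙ - 5))² = -119*(6 - 1*(-29/6))² = -119*(6 + 29/6)² = -119*(65/6)² = -119*4225/36 = -502775/36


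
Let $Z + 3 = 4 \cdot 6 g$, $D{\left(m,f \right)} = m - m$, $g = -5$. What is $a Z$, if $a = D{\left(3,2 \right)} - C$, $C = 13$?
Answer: $1599$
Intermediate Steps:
$D{\left(m,f \right)} = 0$
$Z = -123$ ($Z = -3 + 4 \cdot 6 \left(-5\right) = -3 + 24 \left(-5\right) = -3 - 120 = -123$)
$a = -13$ ($a = 0 - 13 = -13$)
$a Z = \left(-13\right) \left(-123\right) = 1599$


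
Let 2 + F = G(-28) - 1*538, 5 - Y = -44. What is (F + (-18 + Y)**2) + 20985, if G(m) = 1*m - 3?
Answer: 21375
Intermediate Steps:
Y = 49 (Y = 5 - 1*(-44) = 5 + 44 = 49)
G(m) = -3 + m (G(m) = m - 3 = -3 + m)
F = -571 (F = -2 + ((-3 - 28) - 1*538) = -2 + (-31 - 538) = -2 - 569 = -571)
(F + (-18 + Y)**2) + 20985 = (-571 + (-18 + 49)**2) + 20985 = (-571 + 31**2) + 20985 = (-571 + 961) + 20985 = 390 + 20985 = 21375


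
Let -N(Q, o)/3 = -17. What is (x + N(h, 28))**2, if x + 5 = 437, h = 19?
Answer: 233289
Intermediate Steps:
N(Q, o) = 51 (N(Q, o) = -3*(-17) = 51)
x = 432 (x = -5 + 437 = 432)
(x + N(h, 28))**2 = (432 + 51)**2 = 483**2 = 233289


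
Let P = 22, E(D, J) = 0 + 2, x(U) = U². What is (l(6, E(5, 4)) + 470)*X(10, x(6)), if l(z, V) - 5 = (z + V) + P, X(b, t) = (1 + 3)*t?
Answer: 72720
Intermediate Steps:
E(D, J) = 2
X(b, t) = 4*t
l(z, V) = 27 + V + z (l(z, V) = 5 + ((z + V) + 22) = 5 + ((V + z) + 22) = 5 + (22 + V + z) = 27 + V + z)
(l(6, E(5, 4)) + 470)*X(10, x(6)) = ((27 + 2 + 6) + 470)*(4*6²) = (35 + 470)*(4*36) = 505*144 = 72720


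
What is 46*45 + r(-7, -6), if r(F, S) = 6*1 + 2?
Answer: 2078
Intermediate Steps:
r(F, S) = 8 (r(F, S) = 6 + 2 = 8)
46*45 + r(-7, -6) = 46*45 + 8 = 2070 + 8 = 2078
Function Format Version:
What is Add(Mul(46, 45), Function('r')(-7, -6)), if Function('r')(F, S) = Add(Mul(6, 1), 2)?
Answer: 2078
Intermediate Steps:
Function('r')(F, S) = 8 (Function('r')(F, S) = Add(6, 2) = 8)
Add(Mul(46, 45), Function('r')(-7, -6)) = Add(Mul(46, 45), 8) = Add(2070, 8) = 2078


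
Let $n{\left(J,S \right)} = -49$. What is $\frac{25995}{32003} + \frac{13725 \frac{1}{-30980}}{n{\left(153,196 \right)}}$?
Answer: $\frac{7980034215}{9716238812} \approx 0.82131$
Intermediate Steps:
$\frac{25995}{32003} + \frac{13725 \frac{1}{-30980}}{n{\left(153,196 \right)}} = \frac{25995}{32003} + \frac{13725 \frac{1}{-30980}}{-49} = 25995 \cdot \frac{1}{32003} + 13725 \left(- \frac{1}{30980}\right) \left(- \frac{1}{49}\right) = \frac{25995}{32003} - - \frac{2745}{303604} = \frac{25995}{32003} + \frac{2745}{303604} = \frac{7980034215}{9716238812}$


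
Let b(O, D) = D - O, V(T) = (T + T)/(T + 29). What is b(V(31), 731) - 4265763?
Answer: -127950991/30 ≈ -4.2650e+6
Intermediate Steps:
V(T) = 2*T/(29 + T) (V(T) = (2*T)/(29 + T) = 2*T/(29 + T))
b(V(31), 731) - 4265763 = (731 - 2*31/(29 + 31)) - 4265763 = (731 - 2*31/60) - 4265763 = (731 - 1*31/30) - 4265763 = (731 - 31/30) - 4265763 = 21899/30 - 4265763 = -127950991/30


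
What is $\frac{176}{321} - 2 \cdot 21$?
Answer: $- \frac{13306}{321} \approx -41.452$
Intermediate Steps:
$\frac{176}{321} - 2 \cdot 21 = 176 \cdot \frac{1}{321} - 42 = \frac{176}{321} - 42 = - \frac{13306}{321}$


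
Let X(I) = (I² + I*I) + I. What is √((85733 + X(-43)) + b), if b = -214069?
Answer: I*√124681 ≈ 353.1*I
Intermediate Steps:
X(I) = I + 2*I² (X(I) = (I² + I²) + I = 2*I² + I = I + 2*I²)
√((85733 + X(-43)) + b) = √((85733 - 43*(1 + 2*(-43))) - 214069) = √((85733 - 43*(1 - 86)) - 214069) = √((85733 - 43*(-85)) - 214069) = √((85733 + 3655) - 214069) = √(89388 - 214069) = √(-124681) = I*√124681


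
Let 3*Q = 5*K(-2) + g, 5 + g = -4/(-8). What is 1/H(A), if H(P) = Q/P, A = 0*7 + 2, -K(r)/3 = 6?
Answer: -4/63 ≈ -0.063492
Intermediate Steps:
K(r) = -18 (K(r) = -3*6 = -18)
g = -9/2 (g = -5 - 4/(-8) = -5 - 4*(-⅛) = -5 + ½ = -9/2 ≈ -4.5000)
A = 2 (A = 0 + 2 = 2)
Q = -63/2 (Q = (5*(-18) - 9/2)/3 = (-90 - 9/2)/3 = (⅓)*(-189/2) = -63/2 ≈ -31.500)
H(P) = -63/(2*P)
1/H(A) = 1/(-63/2/2) = 1/(-63/2*½) = 1/(-63/4) = -4/63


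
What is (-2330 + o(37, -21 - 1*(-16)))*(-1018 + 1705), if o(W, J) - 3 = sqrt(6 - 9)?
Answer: -1598649 + 687*I*sqrt(3) ≈ -1.5986e+6 + 1189.9*I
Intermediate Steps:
o(W, J) = 3 + I*sqrt(3) (o(W, J) = 3 + sqrt(6 - 9) = 3 + sqrt(-3) = 3 + I*sqrt(3))
(-2330 + o(37, -21 - 1*(-16)))*(-1018 + 1705) = (-2330 + (3 + I*sqrt(3)))*(-1018 + 1705) = (-2327 + I*sqrt(3))*687 = -1598649 + 687*I*sqrt(3)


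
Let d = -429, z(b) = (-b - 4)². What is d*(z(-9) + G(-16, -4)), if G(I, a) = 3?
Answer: -12012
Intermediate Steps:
z(b) = (-4 - b)²
d*(z(-9) + G(-16, -4)) = -429*((4 - 9)² + 3) = -429*((-5)² + 3) = -429*(25 + 3) = -429*28 = -12012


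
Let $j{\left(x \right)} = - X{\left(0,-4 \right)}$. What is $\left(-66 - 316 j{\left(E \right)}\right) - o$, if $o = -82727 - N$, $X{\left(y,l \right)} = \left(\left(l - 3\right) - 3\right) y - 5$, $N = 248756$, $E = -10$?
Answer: $329837$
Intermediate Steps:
$X{\left(y,l \right)} = -5 + y \left(-6 + l\right)$ ($X{\left(y,l \right)} = \left(\left(-3 + l\right) - 3\right) y - 5 = \left(-6 + l\right) y - 5 = y \left(-6 + l\right) - 5 = -5 + y \left(-6 + l\right)$)
$j{\left(x \right)} = 5$ ($j{\left(x \right)} = - (-5 - 0 - 0) = - (-5 + 0 + 0) = \left(-1\right) \left(-5\right) = 5$)
$o = -331483$ ($o = -82727 - 248756 = -331483$)
$\left(-66 - 316 j{\left(E \right)}\right) - o = \left(-66 - 1580\right) - -331483 = \left(-66 - 1580\right) + 331483 = -1646 + 331483 = 329837$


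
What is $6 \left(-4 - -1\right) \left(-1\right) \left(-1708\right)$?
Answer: $-30744$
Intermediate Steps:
$6 \left(-4 - -1\right) \left(-1\right) \left(-1708\right) = 6 \left(-4 + 1\right) \left(-1\right) \left(-1708\right) = 6 \left(-3\right) \left(-1\right) \left(-1708\right) = \left(-18\right) \left(-1\right) \left(-1708\right) = 18 \left(-1708\right) = -30744$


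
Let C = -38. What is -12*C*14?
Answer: 6384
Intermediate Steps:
-12*C*14 = -12*(-38)*14 = 456*14 = 6384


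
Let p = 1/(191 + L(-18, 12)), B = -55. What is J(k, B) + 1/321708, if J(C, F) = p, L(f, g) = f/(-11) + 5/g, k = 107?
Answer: 2499467/482240292 ≈ 0.0051830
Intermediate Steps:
L(f, g) = 5/g - f/11 (L(f, g) = f*(-1/11) + 5/g = -f/11 + 5/g = 5/g - f/11)
p = 132/25483 (p = 1/(191 + (5/12 - 1/11*(-18))) = 1/(191 + (5*(1/12) + 18/11)) = 1/(191 + (5/12 + 18/11)) = 1/(191 + 271/132) = 1/(25483/132) = 132/25483 ≈ 0.0051799)
J(C, F) = 132/25483
J(k, B) + 1/321708 = 132/25483 + 1/321708 = 2499467/482240292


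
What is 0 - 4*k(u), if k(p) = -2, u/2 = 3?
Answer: 8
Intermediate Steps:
u = 6 (u = 2*3 = 6)
0 - 4*k(u) = 0 - 4*(-2) = 0 + 8 = 8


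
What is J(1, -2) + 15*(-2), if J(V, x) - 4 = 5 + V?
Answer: -20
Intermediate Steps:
J(V, x) = 9 + V (J(V, x) = 4 + (5 + V) = 9 + V)
J(1, -2) + 15*(-2) = (9 + 1) + 15*(-2) = 10 - 30 = -20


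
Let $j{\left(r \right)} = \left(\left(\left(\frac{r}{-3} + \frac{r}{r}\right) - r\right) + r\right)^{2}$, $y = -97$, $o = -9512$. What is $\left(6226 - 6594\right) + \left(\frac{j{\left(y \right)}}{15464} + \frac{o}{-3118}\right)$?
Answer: $- \frac{9896178782}{27121923} \approx -364.88$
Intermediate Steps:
$j{\left(r \right)} = \left(1 - \frac{r}{3}\right)^{2}$ ($j{\left(r \right)} = \left(\left(\left(r \left(- \frac{1}{3}\right) + 1\right) - r\right) + r\right)^{2} = \left(\left(\left(- \frac{r}{3} + 1\right) - r\right) + r\right)^{2} = \left(\left(\left(1 - \frac{r}{3}\right) - r\right) + r\right)^{2} = \left(\left(1 - \frac{4 r}{3}\right) + r\right)^{2} = \left(1 - \frac{r}{3}\right)^{2}$)
$\left(6226 - 6594\right) + \left(\frac{j{\left(y \right)}}{15464} + \frac{o}{-3118}\right) = \left(6226 - 6594\right) + \left(\frac{\frac{1}{9} \left(-3 - 97\right)^{2}}{15464} - \frac{9512}{-3118}\right) = -368 + \left(\frac{\left(-100\right)^{2}}{9} \cdot \frac{1}{15464} - - \frac{4756}{1559}\right) = -368 + \left(\frac{1}{9} \cdot 10000 \cdot \frac{1}{15464} + \frac{4756}{1559}\right) = -368 + \left(\frac{10000}{9} \cdot \frac{1}{15464} + \frac{4756}{1559}\right) = -368 + \left(\frac{1250}{17397} + \frac{4756}{1559}\right) = -368 + \frac{84688882}{27121923} = - \frac{9896178782}{27121923}$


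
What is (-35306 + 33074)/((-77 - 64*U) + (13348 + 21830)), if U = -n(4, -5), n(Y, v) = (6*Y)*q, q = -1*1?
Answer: -2232/33565 ≈ -0.066498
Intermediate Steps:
q = -1
n(Y, v) = -6*Y (n(Y, v) = (6*Y)*(-1) = -6*Y)
U = 24 (U = -(-6)*4 = -1*(-24) = 24)
(-35306 + 33074)/((-77 - 64*U) + (13348 + 21830)) = (-35306 + 33074)/((-77 - 64*24) + (13348 + 21830)) = -2232/((-77 - 1536) + 35178) = -2232/(-1613 + 35178) = -2232/33565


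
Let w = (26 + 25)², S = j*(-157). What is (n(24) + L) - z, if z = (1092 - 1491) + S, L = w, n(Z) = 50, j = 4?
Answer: 3678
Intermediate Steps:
S = -628 (S = 4*(-157) = -628)
w = 2601 (w = 51² = 2601)
L = 2601
z = -1027 (z = (1092 - 1491) - 628 = -399 - 628 = -1027)
(n(24) + L) - z = (50 + 2601) - 1*(-1027) = 2651 + 1027 = 3678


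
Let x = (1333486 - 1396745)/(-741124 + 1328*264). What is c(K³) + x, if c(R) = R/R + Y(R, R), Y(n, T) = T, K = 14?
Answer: 1072073599/390532 ≈ 2745.2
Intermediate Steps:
c(R) = 1 + R (c(R) = R/R + R = 1 + R)
x = 63259/390532 (x = -63259/(-741124 + 350592) = -63259/(-390532) = -63259*(-1/390532) = 63259/390532 ≈ 0.16198)
c(K³) + x = (1 + 14³) + 63259/390532 = (1 + 2744) + 63259/390532 = 2745 + 63259/390532 = 1072073599/390532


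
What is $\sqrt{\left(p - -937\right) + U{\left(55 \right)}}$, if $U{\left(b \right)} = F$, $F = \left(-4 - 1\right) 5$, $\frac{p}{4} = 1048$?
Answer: $4 \sqrt{319} \approx 71.442$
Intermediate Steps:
$p = 4192$ ($p = 4 \cdot 1048 = 4192$)
$F = -25$ ($F = \left(-5\right) 5 = -25$)
$U{\left(b \right)} = -25$
$\sqrt{\left(p - -937\right) + U{\left(55 \right)}} = \sqrt{\left(4192 - -937\right) - 25} = \sqrt{\left(4192 + 937\right) - 25} = \sqrt{5129 - 25} = \sqrt{5104} = 4 \sqrt{319}$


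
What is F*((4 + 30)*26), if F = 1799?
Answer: 1590316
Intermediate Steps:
F*((4 + 30)*26) = 1799*((4 + 30)*26) = 1799*(34*26) = 1799*884 = 1590316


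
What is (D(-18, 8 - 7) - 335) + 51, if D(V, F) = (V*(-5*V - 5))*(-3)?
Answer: 4306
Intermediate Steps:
D(V, F) = -3*V*(-5 - 5*V) (D(V, F) = (V*(-5 - 5*V))*(-3) = -3*V*(-5 - 5*V))
(D(-18, 8 - 7) - 335) + 51 = (15*(-18)*(1 - 18) - 335) + 51 = (15*(-18)*(-17) - 335) + 51 = (4590 - 335) + 51 = 4255 + 51 = 4306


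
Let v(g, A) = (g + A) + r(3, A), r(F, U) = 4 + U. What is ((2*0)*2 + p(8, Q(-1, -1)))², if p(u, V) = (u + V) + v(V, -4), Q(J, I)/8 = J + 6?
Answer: 7056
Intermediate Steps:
Q(J, I) = 48 + 8*J (Q(J, I) = 8*(J + 6) = 8*(6 + J) = 48 + 8*J)
v(g, A) = 4 + g + 2*A (v(g, A) = (g + A) + (4 + A) = (A + g) + (4 + A) = 4 + g + 2*A)
p(u, V) = -4 + u + 2*V (p(u, V) = (u + V) + (4 + V + 2*(-4)) = (V + u) + (4 + V - 8) = (V + u) + (-4 + V) = -4 + u + 2*V)
((2*0)*2 + p(8, Q(-1, -1)))² = ((2*0)*2 + (-4 + 8 + 2*(48 + 8*(-1))))² = (0*2 + (-4 + 8 + 2*(48 - 8)))² = (0 + (-4 + 8 + 2*40))² = (0 + (-4 + 8 + 80))² = (0 + 84)² = 84² = 7056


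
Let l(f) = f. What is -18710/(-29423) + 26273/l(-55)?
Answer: -772001429/1618265 ≈ -477.06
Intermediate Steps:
-18710/(-29423) + 26273/l(-55) = -18710/(-29423) + 26273/(-55) = -18710*(-1/29423) + 26273*(-1/55) = 18710/29423 - 26273/55 = -772001429/1618265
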